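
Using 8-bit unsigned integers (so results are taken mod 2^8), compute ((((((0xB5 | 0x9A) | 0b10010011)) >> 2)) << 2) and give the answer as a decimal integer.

188

0xB5 = 10110101
0x9A = 10011010
→ | → 10111111 = 191
0b10010011 = 10010011
→ | → 10111111 = 191
→ >> 2 → 00101111 = 47
→ << 2 (mod 2^8) → 10111100 = 188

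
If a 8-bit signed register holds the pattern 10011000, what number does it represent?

pattern = 10011000 (MSB is 1 ⇒ negative)
Invert: 01100111, add 1 → 01101000 = 104, so the value is -104.
(Equivalently: 152 - 2^8 = 152 - 256 = -104.)

-104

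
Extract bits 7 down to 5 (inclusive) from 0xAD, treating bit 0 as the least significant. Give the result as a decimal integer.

v = 010101101
Shift right by 5: 0101
Mask low 3 bits: 101 = 5

5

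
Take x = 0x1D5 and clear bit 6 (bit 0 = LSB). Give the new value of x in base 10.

405

x = 0111010101
bit 6 is currently 1; clear it via x & ~(1 << 6) = x & ~64
→ 0110010101 = 405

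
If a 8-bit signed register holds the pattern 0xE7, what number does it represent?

pattern = 11100111 (MSB is 1 ⇒ negative)
Invert: 00011000, add 1 → 00011001 = 25, so the value is -25.
(Equivalently: 231 - 2^8 = 231 - 256 = -25.)

-25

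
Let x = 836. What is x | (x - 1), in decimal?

x = 1101000100 = 836
x - 1 = 1101000011
OR    = 1101000111 = 839
(x | (x - 1) sets all bits below the lowest set bit.)

839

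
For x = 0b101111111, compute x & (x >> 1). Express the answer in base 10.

63

x = 101111111 = 383
x>>1 = 010111111
AND  = 000111111 = 63
(x & (x >> 1) has a 1 wherever x has two consecutive 1 bits.)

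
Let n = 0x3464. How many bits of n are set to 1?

0x3464 = 11010001100100
Count the 1s: 1 + 1 + 1 + 1 + 1 + 1 = 6

6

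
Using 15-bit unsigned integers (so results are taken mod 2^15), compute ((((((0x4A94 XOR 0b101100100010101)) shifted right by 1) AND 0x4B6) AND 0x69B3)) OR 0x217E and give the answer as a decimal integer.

0x4A94 = 100101010010100
0b101100100010101 = 101100100010101
→ XOR → 001001110000001 = 4993
→ shifted right by 1 → 000100111000000 = 2496
0x4B6 = 000010010110110
→ AND → 000000010000000 = 128
0x69B3 = 110100110110011
→ AND → 000000010000000 = 128
0x217E = 010000101111110
→ OR → 010000111111110 = 8702

8702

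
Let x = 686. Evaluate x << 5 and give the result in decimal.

21952

686 = 000001010101110
shift left by 5 → 101010111000000 = 21952
(equivalently, 686 × 2^5 = 686 × 32)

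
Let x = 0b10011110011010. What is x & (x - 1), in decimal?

x = 10011110011010 = 10138
x - 1 = 10011110011001
AND   = 10011110011000 = 10136
(x & (x - 1) clears the lowest set bit of x.)

10136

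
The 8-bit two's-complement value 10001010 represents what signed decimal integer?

-118

pattern = 10001010 (MSB is 1 ⇒ negative)
Invert: 01110101, add 1 → 01110110 = 118, so the value is -118.
(Equivalently: 138 - 2^8 = 138 - 256 = -118.)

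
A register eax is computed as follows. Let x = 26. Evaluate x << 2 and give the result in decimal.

26 = 0011010
shift left by 2 → 1101000 = 104
(equivalently, 26 × 2^2 = 26 × 4)

104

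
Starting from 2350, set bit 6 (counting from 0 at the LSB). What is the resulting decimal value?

2414

x = 100100101110
bit 6 is currently 0; set it via x | (1 << 6) = x | 64
→ 100101101110 = 2414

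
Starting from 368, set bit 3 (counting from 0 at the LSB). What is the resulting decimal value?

376

x = 101110000
bit 3 is currently 0; set it via x | (1 << 3) = x | 8
→ 101111000 = 376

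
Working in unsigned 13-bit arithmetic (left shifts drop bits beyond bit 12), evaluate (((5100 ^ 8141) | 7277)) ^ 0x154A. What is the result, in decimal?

2343

5100 = 1001111101100
8141 = 1111111001101
→ ^ → 0110000100001 = 3105
7277 = 1110001101101
→ | → 1110001101101 = 7277
0x154A = 1010101001010
→ ^ → 0100100100111 = 2343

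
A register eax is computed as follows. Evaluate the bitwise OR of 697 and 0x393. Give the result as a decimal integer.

955

697 = 1010111001
0x393 = 1110010011
 OR → 1110111011 = 955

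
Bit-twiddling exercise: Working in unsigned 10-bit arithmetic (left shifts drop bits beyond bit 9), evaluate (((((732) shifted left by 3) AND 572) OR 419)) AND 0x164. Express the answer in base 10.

732 = 1011011100
→ shifted left by 3 (mod 2^10) → 1011100000 = 736
572 = 1000111100
→ AND → 1000100000 = 544
419 = 0110100011
→ OR → 1110100011 = 931
0x164 = 0101100100
→ AND → 0100100000 = 288

288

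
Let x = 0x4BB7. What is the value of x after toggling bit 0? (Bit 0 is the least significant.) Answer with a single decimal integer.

x = 100101110110111
bit 0 is currently 1; toggle it via x ^ (1 << 0) = x ^ 1
→ 100101110110110 = 19382

19382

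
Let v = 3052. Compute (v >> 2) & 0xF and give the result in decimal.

11

v = 101111101100
Shift right by 2: 1011111011
Mask low 4 bits: 1011 = 11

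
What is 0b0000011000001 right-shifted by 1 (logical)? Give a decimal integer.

x = 11000001
shift right by 1 → 01100000 = 96
(equivalently, floor(193 / 2))

96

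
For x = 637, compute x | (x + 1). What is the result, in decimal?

639

x = 1001111101 = 637
x + 1 = 1001111110
OR    = 1001111111 = 639
(x | (x + 1) sets the lowest cleared bit.)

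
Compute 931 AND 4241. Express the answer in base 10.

931 = 0001110100011
4241 = 1000010010001
AND → 0000010000001 = 129

129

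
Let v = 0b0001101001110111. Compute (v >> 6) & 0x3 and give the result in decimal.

v = 0001101001110111
Shift right by 6: 0001101001
Mask low 2 bits: 01 = 1

1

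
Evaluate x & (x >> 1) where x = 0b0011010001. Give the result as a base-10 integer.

x = 11010001 = 209
x>>1 = 01101000
AND  = 01000000 = 64
(x & (x >> 1) has a 1 wherever x has two consecutive 1 bits.)

64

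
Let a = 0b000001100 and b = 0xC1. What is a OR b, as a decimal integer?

a = 00001100
0xC1 = 11000001
 OR → 11001101 = 205

205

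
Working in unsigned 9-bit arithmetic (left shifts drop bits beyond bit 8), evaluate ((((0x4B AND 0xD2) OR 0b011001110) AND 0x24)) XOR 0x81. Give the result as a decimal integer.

133

0x4B = 001001011
0xD2 = 011010010
→ AND → 001000010 = 66
0b011001110 = 011001110
→ OR → 011001110 = 206
0x24 = 000100100
→ AND → 000000100 = 4
0x81 = 010000001
→ XOR → 010000101 = 133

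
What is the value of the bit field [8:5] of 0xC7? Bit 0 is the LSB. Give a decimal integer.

v = 011000111
Shift right by 5: 0110
Mask low 4 bits: 0110 = 6

6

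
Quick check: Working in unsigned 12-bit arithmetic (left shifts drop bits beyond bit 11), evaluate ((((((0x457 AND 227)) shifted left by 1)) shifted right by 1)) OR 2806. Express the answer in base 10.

2807

0x457 = 010001010111
227 = 000011100011
→ AND → 000001000011 = 67
→ shifted left by 1 (mod 2^12) → 000010000110 = 134
→ shifted right by 1 → 000001000011 = 67
2806 = 101011110110
→ OR → 101011110111 = 2807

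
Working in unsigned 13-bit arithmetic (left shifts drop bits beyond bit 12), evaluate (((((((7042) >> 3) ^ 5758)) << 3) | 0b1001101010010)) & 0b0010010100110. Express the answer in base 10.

7042 = 1101110000010
→ >> 3 → 0001101110000 = 880
5758 = 1011001111110
→ ^ → 1010100001110 = 5390
→ << 3 (mod 2^13) → 0100001110000 = 2160
0b1001101010010 = 1001101010010
→ | → 1101101110010 = 7026
0b0010010100110 = 0010010100110
→ & → 0000000100010 = 34

34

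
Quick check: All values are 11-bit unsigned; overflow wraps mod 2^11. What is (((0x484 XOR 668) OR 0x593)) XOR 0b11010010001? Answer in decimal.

0x484 = 10010000100
668 = 01010011100
→ XOR → 11000011000 = 1560
0x593 = 10110010011
→ OR → 11110011011 = 1947
0b11010010001 = 11010010001
→ XOR → 00100001010 = 266

266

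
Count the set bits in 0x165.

0x165 = 101100101
Count the 1s: 1 + 1 + 1 + 1 + 1 = 5

5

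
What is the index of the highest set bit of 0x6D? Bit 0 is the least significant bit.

6

0x6D = 1101101
The topmost 1 is at position 6 (since 2^6 = 64 ≤ 109 < 128).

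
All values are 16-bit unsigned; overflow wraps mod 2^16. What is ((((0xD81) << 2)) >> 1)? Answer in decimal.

0xD81 = 0000110110000001
→ << 2 (mod 2^16) → 0011011000000100 = 13828
→ >> 1 → 0001101100000010 = 6914

6914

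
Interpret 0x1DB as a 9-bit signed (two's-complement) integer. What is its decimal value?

-37

pattern = 111011011 (MSB is 1 ⇒ negative)
Invert: 000100100, add 1 → 000100101 = 37, so the value is -37.
(Equivalently: 475 - 2^9 = 475 - 512 = -37.)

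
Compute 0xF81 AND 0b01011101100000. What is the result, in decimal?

0xF81 = 0111110000001
b = 1011101100000
AND → 0011100000000 = 1792

1792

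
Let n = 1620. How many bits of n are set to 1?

5

1620 = 11001010100
Count the 1s: 1 + 1 + 1 + 1 + 1 = 5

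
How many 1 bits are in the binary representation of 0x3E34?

0x3E34 = 11111000110100
Count the 1s: 1 + 1 + 1 + 1 + 1 + 1 + 1 + 1 = 8

8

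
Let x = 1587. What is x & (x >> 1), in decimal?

529

x = 11000110011 = 1587
x>>1 = 01100011001
AND  = 01000010001 = 529
(x & (x >> 1) has a 1 wherever x has two consecutive 1 bits.)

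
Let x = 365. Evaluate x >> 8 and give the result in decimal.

1

365 = 101101101
shift right by 8 → 000000001 = 1
(equivalently, floor(365 / 256))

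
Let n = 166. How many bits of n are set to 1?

166 = 10100110
Count the 1s: 1 + 1 + 1 + 1 = 4

4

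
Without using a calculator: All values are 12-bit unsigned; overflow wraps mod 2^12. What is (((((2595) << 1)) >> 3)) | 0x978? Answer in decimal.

2552

2595 = 101000100011
→ << 1 (mod 2^12) → 010001000110 = 1094
→ >> 3 → 000010001000 = 136
0x978 = 100101111000
→ | → 100111111000 = 2552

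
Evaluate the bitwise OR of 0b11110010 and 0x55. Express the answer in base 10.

a = 11110010
0x55 = 01010101
 OR → 11110111 = 247

247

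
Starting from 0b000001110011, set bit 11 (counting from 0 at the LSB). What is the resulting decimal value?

x = 000001110011
bit 11 is currently 0; set it via x | (1 << 11) = x | 2048
→ 100001110011 = 2163

2163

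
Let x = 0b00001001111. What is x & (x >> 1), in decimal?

x = 1001111 = 79
x>>1 = 0100111
AND  = 0000111 = 7
(x & (x >> 1) has a 1 wherever x has two consecutive 1 bits.)

7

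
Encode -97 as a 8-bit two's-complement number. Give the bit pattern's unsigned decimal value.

159

97 in 8 bits: 01100001
Invert: 10011110
Add 1:  10011111 = 159
(Check: 2^8 - 97 = 256 - 97 = 159.)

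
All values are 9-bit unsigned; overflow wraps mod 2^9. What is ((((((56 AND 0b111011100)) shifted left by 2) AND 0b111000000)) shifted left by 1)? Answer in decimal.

128

56 = 000111000
0b111011100 = 111011100
→ AND → 000011000 = 24
→ shifted left by 2 (mod 2^9) → 001100000 = 96
0b111000000 = 111000000
→ AND → 001000000 = 64
→ shifted left by 1 (mod 2^9) → 010000000 = 128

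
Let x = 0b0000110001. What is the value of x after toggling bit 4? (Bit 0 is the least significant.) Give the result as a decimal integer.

33

x = 0000110001
bit 4 is currently 1; toggle it via x ^ (1 << 4) = x ^ 16
→ 0000100001 = 33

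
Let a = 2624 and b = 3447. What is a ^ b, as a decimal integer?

1847

2624 = 101001000000
3447 = 110101110111
XOR → 011100110111 = 1847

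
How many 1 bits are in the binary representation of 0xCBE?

0xCBE = 110010111110
Count the 1s: 1 + 1 + 1 + 1 + 1 + 1 + 1 + 1 = 8

8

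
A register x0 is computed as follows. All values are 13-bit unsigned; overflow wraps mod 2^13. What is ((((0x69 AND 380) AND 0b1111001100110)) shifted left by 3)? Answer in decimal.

768

0x69 = 0000001101001
380 = 0000101111100
→ AND → 0000001101000 = 104
0b1111001100110 = 1111001100110
→ AND → 0000001100000 = 96
→ shifted left by 3 (mod 2^13) → 0001100000000 = 768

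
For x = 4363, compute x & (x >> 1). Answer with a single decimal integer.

1

x = 1000100001011 = 4363
x>>1 = 0100010000101
AND  = 0000000000001 = 1
(x & (x >> 1) has a 1 wherever x has two consecutive 1 bits.)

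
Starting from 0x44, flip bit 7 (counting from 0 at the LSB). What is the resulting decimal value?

x = 00001000100
bit 7 is currently 0; toggle it via x ^ (1 << 7) = x ^ 128
→ 00011000100 = 196

196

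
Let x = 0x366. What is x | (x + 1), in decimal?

871

x = 1101100110 = 870
x + 1 = 1101100111
OR    = 1101100111 = 871
(x | (x + 1) sets the lowest cleared bit.)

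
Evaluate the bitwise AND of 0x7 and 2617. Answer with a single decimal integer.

1

0x7 = 000000000111
2617 = 101000111001
AND → 000000000001 = 1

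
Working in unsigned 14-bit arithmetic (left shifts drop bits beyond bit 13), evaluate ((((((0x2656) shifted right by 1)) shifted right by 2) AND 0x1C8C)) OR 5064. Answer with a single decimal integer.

0x2656 = 10011001010110
→ shifted right by 1 → 01001100101011 = 4907
→ shifted right by 2 → 00010011001010 = 1226
0x1C8C = 01110010001100
→ AND → 00010010001000 = 1160
5064 = 01001111001000
→ OR → 01011111001000 = 6088

6088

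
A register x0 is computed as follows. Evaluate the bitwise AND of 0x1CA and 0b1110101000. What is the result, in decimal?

392

0x1CA = 0111001010
b = 1110101000
AND → 0110001000 = 392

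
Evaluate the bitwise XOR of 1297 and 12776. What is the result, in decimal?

1297 = 00010100010001
12776 = 11000111101000
XOR → 11010011111001 = 13561

13561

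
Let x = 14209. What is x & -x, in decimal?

x = 11011110000001 = 14209
-x (two's complement) = …00100001111111
AND   = 00000000000001 = 1
(x & -x isolates the lowest set bit of x.)

1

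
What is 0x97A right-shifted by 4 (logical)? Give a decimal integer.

151

0x97A = 100101111010
shift right by 4 → 000010010111 = 151
(equivalently, floor(2426 / 16))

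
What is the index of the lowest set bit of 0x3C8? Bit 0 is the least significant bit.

3

0x3C8 = 1111001000
Trailing zeros: 3, so the lowest set bit is bit 3 (value 8).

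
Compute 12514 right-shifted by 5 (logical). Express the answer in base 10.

391

12514 = 11000011100010
shift right by 5 → 00000110000111 = 391
(equivalently, floor(12514 / 32))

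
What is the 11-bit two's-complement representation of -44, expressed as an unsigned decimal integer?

2004

44 in 11 bits: 00000101100
Invert: 11111010011
Add 1:  11111010100 = 2004
(Check: 2^11 - 44 = 2048 - 44 = 2004.)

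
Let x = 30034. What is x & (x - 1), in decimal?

30032

x = 111010101010010 = 30034
x - 1 = 111010101010001
AND   = 111010101010000 = 30032
(x & (x - 1) clears the lowest set bit of x.)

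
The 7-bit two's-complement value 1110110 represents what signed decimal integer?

-10

pattern = 1110110 (MSB is 1 ⇒ negative)
Invert: 0001001, add 1 → 0001010 = 10, so the value is -10.
(Equivalently: 118 - 2^7 = 118 - 128 = -10.)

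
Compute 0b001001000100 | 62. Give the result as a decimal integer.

638

a = 1001000100
62 = 0000111110
 OR → 1001111110 = 638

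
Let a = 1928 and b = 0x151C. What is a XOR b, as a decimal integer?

4756

1928 = 0011110001000
0x151C = 1010100011100
XOR → 1001010010100 = 4756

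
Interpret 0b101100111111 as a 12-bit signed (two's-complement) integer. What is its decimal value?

pattern = 101100111111 (MSB is 1 ⇒ negative)
Invert: 010011000000, add 1 → 010011000001 = 1217, so the value is -1217.
(Equivalently: 2879 - 2^12 = 2879 - 4096 = -1217.)

-1217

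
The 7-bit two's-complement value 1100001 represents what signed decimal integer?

pattern = 1100001 (MSB is 1 ⇒ negative)
Invert: 0011110, add 1 → 0011111 = 31, so the value is -31.
(Equivalently: 97 - 2^7 = 97 - 128 = -31.)

-31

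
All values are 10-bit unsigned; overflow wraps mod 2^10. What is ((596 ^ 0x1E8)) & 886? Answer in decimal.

596 = 1001010100
0x1E8 = 0111101000
→ ^ → 1110111100 = 956
886 = 1101110110
→ & → 1100110100 = 820

820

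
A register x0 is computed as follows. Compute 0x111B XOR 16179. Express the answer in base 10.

11816

0x111B = 01000100011011
16179 = 11111100110011
XOR → 10111000101000 = 11816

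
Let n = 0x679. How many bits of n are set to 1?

0x679 = 11001111001
Count the 1s: 1 + 1 + 1 + 1 + 1 + 1 + 1 = 7

7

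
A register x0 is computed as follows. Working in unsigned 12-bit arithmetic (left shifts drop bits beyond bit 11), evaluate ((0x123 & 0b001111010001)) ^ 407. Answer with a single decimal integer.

150

0x123 = 000100100011
0b001111010001 = 001111010001
→ & → 000100000001 = 257
407 = 000110010111
→ ^ → 000010010110 = 150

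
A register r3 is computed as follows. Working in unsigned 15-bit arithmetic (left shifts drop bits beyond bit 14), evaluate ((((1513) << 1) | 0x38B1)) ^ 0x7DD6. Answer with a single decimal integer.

1513 = 000010111101001
→ << 1 (mod 2^15) → 000101111010010 = 3026
0x38B1 = 011100010110001
→ | → 011101111110011 = 15347
0x7DD6 = 111110111010110
→ ^ → 100011000100101 = 17957

17957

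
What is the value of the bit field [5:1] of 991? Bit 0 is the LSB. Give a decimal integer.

v = 1111011111
Shift right by 1: 111101111
Mask low 5 bits: 01111 = 15

15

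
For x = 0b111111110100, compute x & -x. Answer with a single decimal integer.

4

x = 111111110100 = 4084
-x (two's complement) = …000000001100
AND   = 000000000100 = 4
(x & -x isolates the lowest set bit of x.)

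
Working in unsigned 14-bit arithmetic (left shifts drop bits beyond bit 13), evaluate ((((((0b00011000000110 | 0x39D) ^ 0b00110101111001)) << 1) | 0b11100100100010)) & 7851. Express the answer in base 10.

7338

0b00011000000110 = 00011000000110
0x39D = 00001110011101
→ | → 00011110011111 = 1951
0b00110101111001 = 00110101111001
→ ^ → 00101011100110 = 2790
→ << 1 (mod 2^14) → 01010111001100 = 5580
0b11100100100010 = 11100100100010
→ | → 11110111101110 = 15854
7851 = 01111010101011
→ & → 01110010101010 = 7338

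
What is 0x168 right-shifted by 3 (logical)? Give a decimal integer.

45

0x168 = 101101000
shift right by 3 → 000101101 = 45
(equivalently, floor(360 / 8))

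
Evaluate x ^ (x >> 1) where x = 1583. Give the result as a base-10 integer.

1336

x = 11000101111 = 1583
x>>1 = 01100010111
XOR  = 10100111000 = 1336
(x ^ (x >> 1) gives the standard binary-reflected Gray code of x.)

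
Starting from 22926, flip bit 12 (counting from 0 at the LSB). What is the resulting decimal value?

x = 0101100110001110
bit 12 is currently 1; toggle it via x ^ (1 << 12) = x ^ 4096
→ 0100100110001110 = 18830

18830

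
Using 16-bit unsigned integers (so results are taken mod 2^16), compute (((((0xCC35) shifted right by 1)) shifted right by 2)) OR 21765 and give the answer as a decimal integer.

0xCC35 = 1100110000110101
→ shifted right by 1 → 0110011000011010 = 26138
→ shifted right by 2 → 0001100110000110 = 6534
21765 = 0101010100000101
→ OR → 0101110110000111 = 23943

23943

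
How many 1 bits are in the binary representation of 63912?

63912 = 1111100110101000
Count the 1s: 1 + 1 + 1 + 1 + 1 + 1 + 1 + 1 + 1 = 9

9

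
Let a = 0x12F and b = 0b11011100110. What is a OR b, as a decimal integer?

2031

0x12F = 00100101111
b = 11011100110
 OR → 11111101111 = 2031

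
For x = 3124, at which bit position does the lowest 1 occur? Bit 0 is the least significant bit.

3124 = 110000110100
Trailing zeros: 2, so the lowest set bit is bit 2 (value 4).

2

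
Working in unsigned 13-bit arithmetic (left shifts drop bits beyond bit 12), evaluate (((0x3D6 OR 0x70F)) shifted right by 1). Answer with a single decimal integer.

1007

0x3D6 = 0001111010110
0x70F = 0011100001111
→ OR → 0011111011111 = 2015
→ shifted right by 1 → 0001111101111 = 1007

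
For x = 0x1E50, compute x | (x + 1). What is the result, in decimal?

x = 1111001010000 = 7760
x + 1 = 1111001010001
OR    = 1111001010001 = 7761
(x | (x + 1) sets the lowest cleared bit.)

7761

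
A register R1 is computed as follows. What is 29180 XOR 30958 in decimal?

29180 = 111000111111100
30958 = 111100011101110
XOR → 000100100010010 = 2322

2322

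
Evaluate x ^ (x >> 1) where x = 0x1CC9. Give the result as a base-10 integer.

x = 1110011001001 = 7369
x>>1 = 0111001100100
XOR  = 1001010101101 = 4781
(x ^ (x >> 1) gives the standard binary-reflected Gray code of x.)

4781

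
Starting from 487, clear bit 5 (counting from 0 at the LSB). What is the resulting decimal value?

455

x = 0111100111
bit 5 is currently 1; clear it via x & ~(1 << 5) = x & ~32
→ 0111000111 = 455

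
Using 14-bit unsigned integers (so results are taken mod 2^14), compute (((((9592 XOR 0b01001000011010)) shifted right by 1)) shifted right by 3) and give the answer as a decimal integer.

9592 = 10010101111000
0b01001000011010 = 01001000011010
→ XOR → 11011101100010 = 14178
→ shifted right by 1 → 01101110110001 = 7089
→ shifted right by 3 → 00001101110110 = 886

886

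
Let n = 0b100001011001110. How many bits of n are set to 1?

7

n = 100001011001110
Count the 1s: 1 + 1 + 1 + 1 + 1 + 1 + 1 = 7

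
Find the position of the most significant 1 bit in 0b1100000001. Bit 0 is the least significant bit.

9

0b1100000001 = 1100000001
The topmost 1 is at position 9 (since 2^9 = 512 ≤ 769 < 1024).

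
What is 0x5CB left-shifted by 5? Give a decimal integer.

0x5CB = 0000010111001011
shift left by 5 → 1011100101100000 = 47456
(equivalently, 1483 × 2^5 = 1483 × 32)

47456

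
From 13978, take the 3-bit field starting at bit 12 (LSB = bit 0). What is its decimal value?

3

v = 0011011010011010
Shift right by 12: 0011
Mask low 3 bits: 011 = 3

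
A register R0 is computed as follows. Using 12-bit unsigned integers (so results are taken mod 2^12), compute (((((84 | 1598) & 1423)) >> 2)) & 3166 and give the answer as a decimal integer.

84 = 000001010100
1598 = 011000111110
→ | → 011001111110 = 1662
1423 = 010110001111
→ & → 010000001110 = 1038
→ >> 2 → 000100000011 = 259
3166 = 110001011110
→ & → 000000000010 = 2

2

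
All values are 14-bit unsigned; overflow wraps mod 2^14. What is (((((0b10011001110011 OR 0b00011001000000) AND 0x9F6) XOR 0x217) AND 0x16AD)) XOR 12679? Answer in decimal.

0b10011001110011 = 10011001110011
0b00011001000000 = 00011001000000
→ OR → 10011001110011 = 9843
0x9F6 = 00100111110110
→ AND → 00000001110010 = 114
0x217 = 00001000010111
→ XOR → 00001001100101 = 613
0x16AD = 01011010101101
→ AND → 00001000100101 = 549
12679 = 11000110000111
→ XOR → 11001110100010 = 13218

13218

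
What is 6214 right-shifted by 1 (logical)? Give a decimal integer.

6214 = 1100001000110
shift right by 1 → 0110000100011 = 3107
(equivalently, floor(6214 / 2))

3107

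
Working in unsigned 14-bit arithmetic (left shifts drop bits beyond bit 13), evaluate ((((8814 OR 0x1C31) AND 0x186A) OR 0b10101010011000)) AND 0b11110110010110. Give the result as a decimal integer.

14482

8814 = 10001001101110
0x1C31 = 01110000110001
→ OR → 11111001111111 = 15999
0x186A = 01100001101010
→ AND → 01100001101010 = 6250
0b10101010011000 = 10101010011000
→ OR → 11101011111010 = 15098
0b11110110010110 = 11110110010110
→ AND → 11100010010010 = 14482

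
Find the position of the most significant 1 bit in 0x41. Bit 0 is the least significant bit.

6

0x41 = 1000001
The topmost 1 is at position 6 (since 2^6 = 64 ≤ 65 < 128).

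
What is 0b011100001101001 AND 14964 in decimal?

a = 11100001101001
14964 = 11101001110100
AND → 11100001100000 = 14432

14432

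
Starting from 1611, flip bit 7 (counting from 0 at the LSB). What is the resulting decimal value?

1739

x = 0011001001011
bit 7 is currently 0; toggle it via x ^ (1 << 7) = x ^ 128
→ 0011011001011 = 1739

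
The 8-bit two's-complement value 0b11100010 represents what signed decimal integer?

pattern = 11100010 (MSB is 1 ⇒ negative)
Invert: 00011101, add 1 → 00011110 = 30, so the value is -30.
(Equivalently: 226 - 2^8 = 226 - 256 = -30.)

-30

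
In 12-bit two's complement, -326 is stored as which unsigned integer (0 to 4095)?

326 in 12 bits: 000101000110
Invert: 111010111001
Add 1:  111010111010 = 3770
(Check: 2^12 - 326 = 4096 - 326 = 3770.)

3770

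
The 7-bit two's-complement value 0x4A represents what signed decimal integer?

pattern = 1001010 (MSB is 1 ⇒ negative)
Invert: 0110101, add 1 → 0110110 = 54, so the value is -54.
(Equivalently: 74 - 2^7 = 74 - 128 = -54.)

-54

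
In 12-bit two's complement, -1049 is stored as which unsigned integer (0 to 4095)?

1049 in 12 bits: 010000011001
Invert: 101111100110
Add 1:  101111100111 = 3047
(Check: 2^12 - 1049 = 4096 - 1049 = 3047.)

3047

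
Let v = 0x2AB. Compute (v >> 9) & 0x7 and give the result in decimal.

1

v = 001010101011
Shift right by 9: 001
Mask low 3 bits: 001 = 1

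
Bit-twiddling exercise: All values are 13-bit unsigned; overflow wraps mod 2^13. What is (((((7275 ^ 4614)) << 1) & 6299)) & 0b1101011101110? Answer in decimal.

7275 = 1110001101011
4614 = 1001000000110
→ ^ → 0111001101101 = 3693
→ << 1 (mod 2^13) → 1110011011010 = 7386
6299 = 1100010011011
→ & → 1100010011010 = 6298
0b1101011101110 = 1101011101110
→ & → 1100010001010 = 6282

6282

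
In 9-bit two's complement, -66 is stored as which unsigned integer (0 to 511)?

446

66 in 9 bits: 001000010
Invert: 110111101
Add 1:  110111110 = 446
(Check: 2^9 - 66 = 512 - 66 = 446.)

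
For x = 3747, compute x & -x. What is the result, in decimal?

x = 111010100011 = 3747
-x (two's complement) = …000101011101
AND   = 000000000001 = 1
(x & -x isolates the lowest set bit of x.)

1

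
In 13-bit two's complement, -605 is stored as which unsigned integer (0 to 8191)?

7587

605 in 13 bits: 0001001011101
Invert: 1110110100010
Add 1:  1110110100011 = 7587
(Check: 2^13 - 605 = 8192 - 605 = 7587.)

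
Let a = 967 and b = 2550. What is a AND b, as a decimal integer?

454

967 = 001111000111
2550 = 100111110110
AND → 000111000110 = 454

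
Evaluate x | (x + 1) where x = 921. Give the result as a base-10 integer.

x = 1110011001 = 921
x + 1 = 1110011010
OR    = 1110011011 = 923
(x | (x + 1) sets the lowest cleared bit.)

923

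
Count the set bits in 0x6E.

5

0x6E = 1101110
Count the 1s: 1 + 1 + 1 + 1 + 1 = 5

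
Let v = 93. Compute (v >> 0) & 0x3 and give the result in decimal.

1

v = 001011101
Shift right by 0: 001011101
Mask low 2 bits: 01 = 1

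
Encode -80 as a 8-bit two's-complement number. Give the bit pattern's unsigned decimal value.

176

80 in 8 bits: 01010000
Invert: 10101111
Add 1:  10110000 = 176
(Check: 2^8 - 80 = 256 - 80 = 176.)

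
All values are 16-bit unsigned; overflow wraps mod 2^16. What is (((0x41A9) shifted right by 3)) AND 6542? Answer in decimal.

0x41A9 = 0100000110101001
→ shifted right by 3 → 0000100000110101 = 2101
6542 = 0001100110001110
→ AND → 0000100000000100 = 2052

2052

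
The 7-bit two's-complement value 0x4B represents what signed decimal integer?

pattern = 1001011 (MSB is 1 ⇒ negative)
Invert: 0110100, add 1 → 0110101 = 53, so the value is -53.
(Equivalently: 75 - 2^7 = 75 - 128 = -53.)

-53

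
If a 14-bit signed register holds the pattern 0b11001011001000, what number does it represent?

-3384

pattern = 11001011001000 (MSB is 1 ⇒ negative)
Invert: 00110100110111, add 1 → 00110100111000 = 3384, so the value is -3384.
(Equivalently: 13000 - 2^14 = 13000 - 16384 = -3384.)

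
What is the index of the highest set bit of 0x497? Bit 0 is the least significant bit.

0x497 = 10010010111
The topmost 1 is at position 10 (since 2^10 = 1024 ≤ 1175 < 2048).

10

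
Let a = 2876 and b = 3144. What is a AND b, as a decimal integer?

2876 = 101100111100
3144 = 110001001000
AND → 100000001000 = 2056

2056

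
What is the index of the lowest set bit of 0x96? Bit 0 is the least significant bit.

0x96 = 10010110
Trailing zeros: 1, so the lowest set bit is bit 1 (value 2).

1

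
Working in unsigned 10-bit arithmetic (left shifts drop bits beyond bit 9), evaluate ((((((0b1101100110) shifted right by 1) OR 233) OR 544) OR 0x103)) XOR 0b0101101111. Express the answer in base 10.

0b1101100110 = 1101100110
→ shifted right by 1 → 0110110011 = 435
233 = 0011101001
→ OR → 0111111011 = 507
544 = 1000100000
→ OR → 1111111011 = 1019
0x103 = 0100000011
→ OR → 1111111011 = 1019
0b0101101111 = 0101101111
→ XOR → 1010010100 = 660

660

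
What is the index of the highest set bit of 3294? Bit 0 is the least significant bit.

11

3294 = 110011011110
The topmost 1 is at position 11 (since 2^11 = 2048 ≤ 3294 < 4096).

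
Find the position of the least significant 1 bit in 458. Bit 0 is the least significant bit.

1

458 = 111001010
Trailing zeros: 1, so the lowest set bit is bit 1 (value 2).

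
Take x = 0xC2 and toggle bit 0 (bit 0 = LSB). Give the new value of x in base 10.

x = 11000010
bit 0 is currently 0; toggle it via x ^ (1 << 0) = x ^ 1
→ 11000011 = 195

195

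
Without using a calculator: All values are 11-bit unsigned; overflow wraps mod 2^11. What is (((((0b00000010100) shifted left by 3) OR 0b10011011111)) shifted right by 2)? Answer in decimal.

319

0b00000010100 = 00000010100
→ shifted left by 3 (mod 2^11) → 00010100000 = 160
0b10011011111 = 10011011111
→ OR → 10011111111 = 1279
→ shifted right by 2 → 00100111111 = 319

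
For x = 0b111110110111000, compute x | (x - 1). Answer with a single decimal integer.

32191

x = 111110110111000 = 32184
x - 1 = 111110110110111
OR    = 111110110111111 = 32191
(x | (x - 1) sets all bits below the lowest set bit.)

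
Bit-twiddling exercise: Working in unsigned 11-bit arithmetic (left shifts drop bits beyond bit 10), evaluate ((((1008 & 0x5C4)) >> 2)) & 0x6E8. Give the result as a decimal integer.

1008 = 01111110000
0x5C4 = 10111000100
→ & → 00111000000 = 448
→ >> 2 → 00001110000 = 112
0x6E8 = 11011101000
→ & → 00001100000 = 96

96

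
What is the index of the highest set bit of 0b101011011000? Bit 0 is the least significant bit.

11

0b101011011000 = 101011011000
The topmost 1 is at position 11 (since 2^11 = 2048 ≤ 2776 < 4096).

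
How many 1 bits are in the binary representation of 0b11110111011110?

11

n = 11110111011110
Count the 1s: 1 + 1 + 1 + 1 + 1 + 1 + 1 + 1 + 1 + 1 + 1 = 11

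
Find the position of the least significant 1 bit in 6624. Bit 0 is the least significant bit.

6624 = 1100111100000
Trailing zeros: 5, so the lowest set bit is bit 5 (value 32).

5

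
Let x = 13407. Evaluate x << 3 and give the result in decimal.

13407 = 00011010001011111
shift left by 3 → 11010001011111000 = 107256
(equivalently, 13407 × 2^3 = 13407 × 8)

107256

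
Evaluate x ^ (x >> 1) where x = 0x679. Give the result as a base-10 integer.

x = 11001111001 = 1657
x>>1 = 01100111100
XOR  = 10101000101 = 1349
(x ^ (x >> 1) gives the standard binary-reflected Gray code of x.)

1349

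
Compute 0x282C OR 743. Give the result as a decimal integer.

0x282C = 10100000101100
743 = 00001011100111
 OR → 10101011101111 = 10991

10991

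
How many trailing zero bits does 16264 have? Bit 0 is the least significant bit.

3

16264 = 11111110001000
Trailing zeros: 3, so the lowest set bit is bit 3 (value 8).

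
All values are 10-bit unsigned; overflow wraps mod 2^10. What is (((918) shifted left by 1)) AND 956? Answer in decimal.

812

918 = 1110010110
→ shifted left by 1 (mod 2^10) → 1100101100 = 812
956 = 1110111100
→ AND → 1100101100 = 812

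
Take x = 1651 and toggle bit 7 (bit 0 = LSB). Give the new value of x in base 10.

x = 011001110011
bit 7 is currently 0; toggle it via x ^ (1 << 7) = x ^ 128
→ 011011110011 = 1779

1779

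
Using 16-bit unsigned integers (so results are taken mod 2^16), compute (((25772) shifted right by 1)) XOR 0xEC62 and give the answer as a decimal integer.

25772 = 0110010010101100
→ shifted right by 1 → 0011001001010110 = 12886
0xEC62 = 1110110001100010
→ XOR → 1101111000110100 = 56884

56884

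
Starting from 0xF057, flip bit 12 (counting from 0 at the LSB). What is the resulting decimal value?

57431

x = 1111000001010111
bit 12 is currently 1; toggle it via x ^ (1 << 12) = x ^ 4096
→ 1110000001010111 = 57431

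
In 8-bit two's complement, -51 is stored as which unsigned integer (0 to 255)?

205

51 in 8 bits: 00110011
Invert: 11001100
Add 1:  11001101 = 205
(Check: 2^8 - 51 = 256 - 51 = 205.)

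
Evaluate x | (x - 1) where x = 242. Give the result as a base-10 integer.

x = 11110010 = 242
x - 1 = 11110001
OR    = 11110011 = 243
(x | (x - 1) sets all bits below the lowest set bit.)

243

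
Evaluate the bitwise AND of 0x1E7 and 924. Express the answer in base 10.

0x1E7 = 0111100111
924 = 1110011100
AND → 0110000100 = 388

388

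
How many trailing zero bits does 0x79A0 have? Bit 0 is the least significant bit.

5

0x79A0 = 111100110100000
Trailing zeros: 5, so the lowest set bit is bit 5 (value 32).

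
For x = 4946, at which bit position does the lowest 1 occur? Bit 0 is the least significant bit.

1

4946 = 1001101010010
Trailing zeros: 1, so the lowest set bit is bit 1 (value 2).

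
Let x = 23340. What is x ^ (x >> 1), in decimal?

x = 101101100101100 = 23340
x>>1 = 010110110010110
XOR  = 111011010111010 = 30394
(x ^ (x >> 1) gives the standard binary-reflected Gray code of x.)

30394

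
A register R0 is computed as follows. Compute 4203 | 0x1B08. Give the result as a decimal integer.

7019

4203 = 1000001101011
0x1B08 = 1101100001000
 OR → 1101101101011 = 7019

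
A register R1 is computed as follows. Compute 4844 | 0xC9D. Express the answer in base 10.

4844 = 1001011101100
0xC9D = 0110010011101
 OR → 1111011111101 = 7933

7933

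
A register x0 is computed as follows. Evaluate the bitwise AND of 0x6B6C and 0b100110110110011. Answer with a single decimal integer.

0x6B6C = 110101101101100
b = 100110110110011
AND → 100100100100000 = 18720

18720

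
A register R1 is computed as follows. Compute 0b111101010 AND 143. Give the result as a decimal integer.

138

a = 111101010
143 = 010001111
AND → 010001010 = 138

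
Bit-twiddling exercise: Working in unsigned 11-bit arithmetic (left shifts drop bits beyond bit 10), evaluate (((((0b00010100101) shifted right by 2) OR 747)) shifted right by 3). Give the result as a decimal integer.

93

0b00010100101 = 00010100101
→ shifted right by 2 → 00000101001 = 41
747 = 01011101011
→ OR → 01011101011 = 747
→ shifted right by 3 → 00001011101 = 93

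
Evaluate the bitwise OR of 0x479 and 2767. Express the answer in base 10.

3839

0x479 = 010001111001
2767 = 101011001111
 OR → 111011111111 = 3839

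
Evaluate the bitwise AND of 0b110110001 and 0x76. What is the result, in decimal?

48

a = 110110001
0x76 = 001110110
AND → 000110000 = 48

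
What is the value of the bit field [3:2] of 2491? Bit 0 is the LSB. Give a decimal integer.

v = 100110111011
Shift right by 2: 1001101110
Mask low 2 bits: 10 = 2

2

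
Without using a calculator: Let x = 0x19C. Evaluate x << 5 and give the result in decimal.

13184

0x19C = 00000110011100
shift left by 5 → 11001110000000 = 13184
(equivalently, 412 × 2^5 = 412 × 32)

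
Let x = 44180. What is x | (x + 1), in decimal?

44181

x = 1010110010010100 = 44180
x + 1 = 1010110010010101
OR    = 1010110010010101 = 44181
(x | (x + 1) sets the lowest cleared bit.)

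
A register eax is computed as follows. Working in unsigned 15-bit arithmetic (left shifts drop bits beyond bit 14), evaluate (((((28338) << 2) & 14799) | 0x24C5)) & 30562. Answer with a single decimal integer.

13376

28338 = 110111010110010
→ << 2 (mod 2^15) → 011101011001000 = 15048
14799 = 011100111001111
→ & → 011100011001000 = 14536
0x24C5 = 010010011000101
→ | → 011110011001101 = 15565
30562 = 111011101100010
→ & → 011010001000000 = 13376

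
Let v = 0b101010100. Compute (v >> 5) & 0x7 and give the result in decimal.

2

v = 101010100
Shift right by 5: 1010
Mask low 3 bits: 010 = 2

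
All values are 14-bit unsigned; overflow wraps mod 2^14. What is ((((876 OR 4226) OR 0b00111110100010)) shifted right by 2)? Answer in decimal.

2043

876 = 00001101101100
4226 = 01000010000010
→ OR → 01001111101110 = 5102
0b00111110100010 = 00111110100010
→ OR → 01111111101110 = 8174
→ shifted right by 2 → 00011111111011 = 2043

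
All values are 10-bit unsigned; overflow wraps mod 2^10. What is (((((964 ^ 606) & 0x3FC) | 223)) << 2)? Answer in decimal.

964 = 1111000100
606 = 1001011110
→ ^ → 0110011010 = 410
0x3FC = 1111111100
→ & → 0110011000 = 408
223 = 0011011111
→ | → 0111011111 = 479
→ << 2 (mod 2^10) → 1101111100 = 892

892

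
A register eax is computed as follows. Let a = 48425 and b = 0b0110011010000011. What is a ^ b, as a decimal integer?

48425 = 1011110100101001
b = 0110011010000011
XOR → 1101101110101010 = 56234

56234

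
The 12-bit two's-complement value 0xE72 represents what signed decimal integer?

pattern = 111001110010 (MSB is 1 ⇒ negative)
Invert: 000110001101, add 1 → 000110001110 = 398, so the value is -398.
(Equivalently: 3698 - 2^12 = 3698 - 4096 = -398.)

-398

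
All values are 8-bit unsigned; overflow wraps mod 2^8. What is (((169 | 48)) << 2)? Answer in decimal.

228

169 = 10101001
48 = 00110000
→ | → 10111001 = 185
→ << 2 (mod 2^8) → 11100100 = 228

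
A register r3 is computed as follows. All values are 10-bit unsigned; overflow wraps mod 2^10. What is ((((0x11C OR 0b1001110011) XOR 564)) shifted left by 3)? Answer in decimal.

600

0x11C = 0100011100
0b1001110011 = 1001110011
→ OR → 1101111111 = 895
564 = 1000110100
→ XOR → 0101001011 = 331
→ shifted left by 3 (mod 2^10) → 1001011000 = 600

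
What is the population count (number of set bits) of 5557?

5557 = 1010110110101
Count the 1s: 1 + 1 + 1 + 1 + 1 + 1 + 1 + 1 = 8

8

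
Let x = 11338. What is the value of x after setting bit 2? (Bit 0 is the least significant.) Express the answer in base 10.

x = 010110001001010
bit 2 is currently 0; set it via x | (1 << 2) = x | 4
→ 010110001001110 = 11342

11342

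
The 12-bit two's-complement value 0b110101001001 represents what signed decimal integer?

-695

pattern = 110101001001 (MSB is 1 ⇒ negative)
Invert: 001010110110, add 1 → 001010110111 = 695, so the value is -695.
(Equivalently: 3401 - 2^12 = 3401 - 4096 = -695.)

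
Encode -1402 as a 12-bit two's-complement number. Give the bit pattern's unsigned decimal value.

1402 in 12 bits: 010101111010
Invert: 101010000101
Add 1:  101010000110 = 2694
(Check: 2^12 - 1402 = 4096 - 1402 = 2694.)

2694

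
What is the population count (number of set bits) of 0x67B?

0x67B = 11001111011
Count the 1s: 1 + 1 + 1 + 1 + 1 + 1 + 1 + 1 = 8

8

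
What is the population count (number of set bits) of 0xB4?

4

0xB4 = 10110100
Count the 1s: 1 + 1 + 1 + 1 = 4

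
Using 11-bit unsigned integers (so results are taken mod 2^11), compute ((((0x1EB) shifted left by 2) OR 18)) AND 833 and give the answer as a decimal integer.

0x1EB = 00111101011
→ shifted left by 2 (mod 2^11) → 11110101100 = 1964
18 = 00000010010
→ OR → 11110111110 = 1982
833 = 01101000001
→ AND → 01100000000 = 768

768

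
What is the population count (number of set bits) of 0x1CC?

5

0x1CC = 111001100
Count the 1s: 1 + 1 + 1 + 1 + 1 = 5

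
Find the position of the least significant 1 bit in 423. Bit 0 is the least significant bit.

0

423 = 110100111
Trailing zeros: 0, so the lowest set bit is bit 0 (value 1).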